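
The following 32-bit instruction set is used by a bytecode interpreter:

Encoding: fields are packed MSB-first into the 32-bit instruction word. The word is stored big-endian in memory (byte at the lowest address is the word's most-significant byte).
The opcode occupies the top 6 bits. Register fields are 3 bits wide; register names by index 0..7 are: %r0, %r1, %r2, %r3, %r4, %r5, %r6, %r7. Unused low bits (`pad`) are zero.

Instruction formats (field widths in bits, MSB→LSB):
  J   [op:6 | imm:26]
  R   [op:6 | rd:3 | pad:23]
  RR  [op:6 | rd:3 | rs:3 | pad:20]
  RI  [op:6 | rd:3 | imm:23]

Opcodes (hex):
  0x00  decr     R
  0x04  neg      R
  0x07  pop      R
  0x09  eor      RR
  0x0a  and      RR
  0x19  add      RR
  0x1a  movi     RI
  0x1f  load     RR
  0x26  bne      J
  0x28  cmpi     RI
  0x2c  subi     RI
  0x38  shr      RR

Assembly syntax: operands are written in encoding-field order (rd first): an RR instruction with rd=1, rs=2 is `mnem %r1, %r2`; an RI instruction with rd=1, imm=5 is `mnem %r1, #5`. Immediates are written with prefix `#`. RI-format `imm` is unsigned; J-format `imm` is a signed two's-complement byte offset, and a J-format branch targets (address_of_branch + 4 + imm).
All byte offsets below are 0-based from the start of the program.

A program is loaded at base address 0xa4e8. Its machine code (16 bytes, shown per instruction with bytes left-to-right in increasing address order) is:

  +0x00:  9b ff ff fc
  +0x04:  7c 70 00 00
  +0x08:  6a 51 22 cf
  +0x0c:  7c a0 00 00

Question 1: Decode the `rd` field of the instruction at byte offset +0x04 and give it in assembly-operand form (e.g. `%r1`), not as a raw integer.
off 0x04: read 7c 70 00 00 as big → 0x7c700000
  opcode bits[31:26]=0x1f: load/RR
  rd@[25:23]=0x0 ⇒ %r0
  rs@[22:20]=0x7 ⇒ %r7

%r0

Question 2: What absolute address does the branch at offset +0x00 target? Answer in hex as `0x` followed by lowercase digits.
+0x00: 9b ff ff fc ⇒ word 0x9bfffffc (big)
  opcode bits[31:26]=0x26: bne/J
  imm: (w>>0)&0x3ffffff=0x3fffffc (s26→-4) → #-4
  target = base 0xa4e8 + off 0x00 + 4 + imm -4 = 0xa4e8

0xa4e8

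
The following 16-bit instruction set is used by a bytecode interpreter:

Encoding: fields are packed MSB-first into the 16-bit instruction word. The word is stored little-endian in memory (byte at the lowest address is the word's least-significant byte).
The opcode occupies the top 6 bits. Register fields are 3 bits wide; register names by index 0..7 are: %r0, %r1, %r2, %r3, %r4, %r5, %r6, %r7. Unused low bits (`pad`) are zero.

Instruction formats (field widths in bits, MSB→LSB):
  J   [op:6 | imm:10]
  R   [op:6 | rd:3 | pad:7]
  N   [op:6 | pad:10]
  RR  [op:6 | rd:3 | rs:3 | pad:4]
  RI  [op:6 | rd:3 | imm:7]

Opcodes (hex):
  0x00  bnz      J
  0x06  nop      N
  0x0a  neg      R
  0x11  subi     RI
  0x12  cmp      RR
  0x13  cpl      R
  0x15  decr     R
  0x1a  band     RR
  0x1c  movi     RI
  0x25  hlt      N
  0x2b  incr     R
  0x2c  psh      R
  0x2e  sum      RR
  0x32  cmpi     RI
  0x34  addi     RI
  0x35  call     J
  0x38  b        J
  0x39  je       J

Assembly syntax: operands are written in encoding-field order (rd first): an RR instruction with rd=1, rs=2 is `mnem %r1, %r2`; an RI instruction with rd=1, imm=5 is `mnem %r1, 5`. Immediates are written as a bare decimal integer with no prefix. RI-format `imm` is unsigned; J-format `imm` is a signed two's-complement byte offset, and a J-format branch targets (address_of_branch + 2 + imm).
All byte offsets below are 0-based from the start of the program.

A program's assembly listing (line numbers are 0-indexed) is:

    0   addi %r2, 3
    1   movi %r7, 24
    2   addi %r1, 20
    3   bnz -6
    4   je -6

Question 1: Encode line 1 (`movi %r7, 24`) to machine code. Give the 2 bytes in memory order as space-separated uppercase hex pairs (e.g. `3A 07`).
98 73

1. movi fields op=0x1c:6|rd=7:3|imm=24:7 → word 7398h → 98 73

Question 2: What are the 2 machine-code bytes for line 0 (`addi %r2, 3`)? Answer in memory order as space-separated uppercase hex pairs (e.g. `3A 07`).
line 0 (addi): pack op=0x34:6|rd=2:3|imm=3:7 = 0xd103; little→ 03 d1

03 D1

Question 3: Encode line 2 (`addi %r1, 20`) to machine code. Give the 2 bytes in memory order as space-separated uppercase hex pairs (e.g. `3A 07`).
2. addi fields op=0x34:6|rd=1:3|imm=20:7 → word d094h → 94 d0

94 D0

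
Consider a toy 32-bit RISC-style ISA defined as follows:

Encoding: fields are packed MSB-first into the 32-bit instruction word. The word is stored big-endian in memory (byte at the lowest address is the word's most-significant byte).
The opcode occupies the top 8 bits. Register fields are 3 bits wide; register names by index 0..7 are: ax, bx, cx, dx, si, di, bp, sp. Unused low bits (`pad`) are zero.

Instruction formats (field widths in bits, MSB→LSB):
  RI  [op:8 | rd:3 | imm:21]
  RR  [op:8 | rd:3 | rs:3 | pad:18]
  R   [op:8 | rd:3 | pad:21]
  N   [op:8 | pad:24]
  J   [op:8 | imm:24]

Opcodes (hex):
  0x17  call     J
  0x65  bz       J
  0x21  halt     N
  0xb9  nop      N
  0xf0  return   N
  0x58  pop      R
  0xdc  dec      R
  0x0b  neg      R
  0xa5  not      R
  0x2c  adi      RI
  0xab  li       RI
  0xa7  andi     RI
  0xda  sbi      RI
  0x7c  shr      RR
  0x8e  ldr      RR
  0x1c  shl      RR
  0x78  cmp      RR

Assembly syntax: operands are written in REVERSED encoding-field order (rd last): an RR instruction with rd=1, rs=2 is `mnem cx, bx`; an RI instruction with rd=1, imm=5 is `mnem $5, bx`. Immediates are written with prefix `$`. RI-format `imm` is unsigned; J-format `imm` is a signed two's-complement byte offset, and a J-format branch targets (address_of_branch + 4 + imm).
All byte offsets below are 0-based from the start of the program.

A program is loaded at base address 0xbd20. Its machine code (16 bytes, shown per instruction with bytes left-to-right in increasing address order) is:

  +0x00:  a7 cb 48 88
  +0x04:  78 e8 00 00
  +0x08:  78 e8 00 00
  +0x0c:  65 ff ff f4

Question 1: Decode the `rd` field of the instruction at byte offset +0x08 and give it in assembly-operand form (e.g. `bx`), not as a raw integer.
@+08  big-endian(78 e8 00 00) = 0x78e80000
  opcode bits[31:24]=0x78: cmp/RR
  [23:21] rd=7 = sp
  [20:18] rs=2 = cx

sp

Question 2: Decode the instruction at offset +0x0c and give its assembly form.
off 0x0c: read 65 ff ff f4 as big → 0x65fffff4
  top 8b → 0x65 → bz [J]
  imm@[23:0]=0xfffff4 (s24→-12) ⇒ $-12

bz $-12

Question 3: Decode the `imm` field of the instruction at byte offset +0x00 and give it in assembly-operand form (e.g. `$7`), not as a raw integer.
$739464

+0x00: a7 cb 48 88 ⇒ word 0xa7cb4888 (big)
  op=0xa7cb4888>>24=0xa7 ⇒ andi (RI)
  rd: (w>>21)&0x7=0x6 → bp
  imm: (w>>0)&0x1fffff=0xb4888 → $739464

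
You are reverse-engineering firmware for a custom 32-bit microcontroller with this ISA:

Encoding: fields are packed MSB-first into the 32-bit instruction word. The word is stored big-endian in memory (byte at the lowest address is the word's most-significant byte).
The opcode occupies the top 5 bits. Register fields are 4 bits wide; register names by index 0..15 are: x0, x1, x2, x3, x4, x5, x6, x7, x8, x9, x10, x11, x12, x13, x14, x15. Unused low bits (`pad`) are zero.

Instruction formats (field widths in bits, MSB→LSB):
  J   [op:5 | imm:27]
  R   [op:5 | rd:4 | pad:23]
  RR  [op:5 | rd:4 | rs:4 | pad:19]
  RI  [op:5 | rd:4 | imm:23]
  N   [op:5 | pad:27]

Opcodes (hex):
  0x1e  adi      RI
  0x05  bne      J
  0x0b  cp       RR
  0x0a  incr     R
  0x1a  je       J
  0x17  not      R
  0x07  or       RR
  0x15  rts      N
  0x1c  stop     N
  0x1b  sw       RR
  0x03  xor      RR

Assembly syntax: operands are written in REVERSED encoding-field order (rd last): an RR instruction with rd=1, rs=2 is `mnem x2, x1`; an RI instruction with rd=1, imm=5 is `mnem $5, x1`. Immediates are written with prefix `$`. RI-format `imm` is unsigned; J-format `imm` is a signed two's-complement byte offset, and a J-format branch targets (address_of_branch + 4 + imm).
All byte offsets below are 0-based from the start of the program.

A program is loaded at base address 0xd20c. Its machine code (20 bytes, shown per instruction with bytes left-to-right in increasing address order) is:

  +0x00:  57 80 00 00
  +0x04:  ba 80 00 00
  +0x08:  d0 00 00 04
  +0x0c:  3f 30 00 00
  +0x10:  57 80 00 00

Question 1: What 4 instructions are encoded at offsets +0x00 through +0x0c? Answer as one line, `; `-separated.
+0x00: 57 80 00 00 ⇒ word 0x57800000 (big)
  top 5b → 0xa → incr [R]
  [26:23] rd=15 = x15
+0x04: ba 80 00 00 ⇒ word 0xba800000 (big)
  top 5b → 0x17 → not [R]
  [26:23] rd=5 = x5
+0x08: d0 00 00 04 ⇒ word 0xd0000004 (big)
  top 5b → 0x1a → je [J]
  [26:0] imm=4 = $4
+0x0c: 3f 30 00 00 ⇒ word 0x3f300000 (big)
  top 5b → 0x7 → or [RR]
  [26:23] rd=14 = x14
  [22:19] rs=6 = x6

incr x15; not x5; je $4; or x6, x14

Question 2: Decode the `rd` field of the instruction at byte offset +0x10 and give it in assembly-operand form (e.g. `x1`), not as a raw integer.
x15

[10] 57 80 00 00 → 0x57800000
  op=0x57800000>>27=0xa ⇒ incr (R)
  [26:23] rd=15 = x15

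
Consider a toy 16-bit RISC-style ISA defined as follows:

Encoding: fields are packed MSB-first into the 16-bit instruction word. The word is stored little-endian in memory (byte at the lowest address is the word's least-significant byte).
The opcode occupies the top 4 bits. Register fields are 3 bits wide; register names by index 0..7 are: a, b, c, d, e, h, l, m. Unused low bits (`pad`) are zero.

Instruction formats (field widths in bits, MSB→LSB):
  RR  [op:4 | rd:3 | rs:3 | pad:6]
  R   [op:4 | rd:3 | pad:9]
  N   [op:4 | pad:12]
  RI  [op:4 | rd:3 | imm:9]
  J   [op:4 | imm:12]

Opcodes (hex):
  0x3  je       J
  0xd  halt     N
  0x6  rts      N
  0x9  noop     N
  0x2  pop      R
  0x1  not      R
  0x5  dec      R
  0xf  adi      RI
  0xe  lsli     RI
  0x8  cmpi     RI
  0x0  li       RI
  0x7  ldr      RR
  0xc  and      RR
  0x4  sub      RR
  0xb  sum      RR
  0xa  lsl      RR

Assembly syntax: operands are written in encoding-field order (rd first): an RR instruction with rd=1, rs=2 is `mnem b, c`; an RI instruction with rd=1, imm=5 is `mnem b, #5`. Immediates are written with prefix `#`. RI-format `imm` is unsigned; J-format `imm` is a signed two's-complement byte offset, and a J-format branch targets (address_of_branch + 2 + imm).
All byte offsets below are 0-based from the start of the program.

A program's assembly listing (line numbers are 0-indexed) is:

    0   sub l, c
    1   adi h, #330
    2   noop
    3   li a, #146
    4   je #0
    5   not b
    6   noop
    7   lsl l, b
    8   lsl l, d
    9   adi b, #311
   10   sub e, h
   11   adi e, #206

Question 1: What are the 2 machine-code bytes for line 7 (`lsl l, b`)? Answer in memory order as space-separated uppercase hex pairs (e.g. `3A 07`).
L7: lsl op=0xa:4|rd=6:3|rs=1:3|pad=0:6 ⇒ 0xac40 ⇒ little 40 ac

40 AC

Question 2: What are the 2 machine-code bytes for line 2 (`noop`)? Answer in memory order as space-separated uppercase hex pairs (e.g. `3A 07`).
00 90

L2: noop op=0x9:4|pad=0:12 ⇒ 0x9000 ⇒ little 00 90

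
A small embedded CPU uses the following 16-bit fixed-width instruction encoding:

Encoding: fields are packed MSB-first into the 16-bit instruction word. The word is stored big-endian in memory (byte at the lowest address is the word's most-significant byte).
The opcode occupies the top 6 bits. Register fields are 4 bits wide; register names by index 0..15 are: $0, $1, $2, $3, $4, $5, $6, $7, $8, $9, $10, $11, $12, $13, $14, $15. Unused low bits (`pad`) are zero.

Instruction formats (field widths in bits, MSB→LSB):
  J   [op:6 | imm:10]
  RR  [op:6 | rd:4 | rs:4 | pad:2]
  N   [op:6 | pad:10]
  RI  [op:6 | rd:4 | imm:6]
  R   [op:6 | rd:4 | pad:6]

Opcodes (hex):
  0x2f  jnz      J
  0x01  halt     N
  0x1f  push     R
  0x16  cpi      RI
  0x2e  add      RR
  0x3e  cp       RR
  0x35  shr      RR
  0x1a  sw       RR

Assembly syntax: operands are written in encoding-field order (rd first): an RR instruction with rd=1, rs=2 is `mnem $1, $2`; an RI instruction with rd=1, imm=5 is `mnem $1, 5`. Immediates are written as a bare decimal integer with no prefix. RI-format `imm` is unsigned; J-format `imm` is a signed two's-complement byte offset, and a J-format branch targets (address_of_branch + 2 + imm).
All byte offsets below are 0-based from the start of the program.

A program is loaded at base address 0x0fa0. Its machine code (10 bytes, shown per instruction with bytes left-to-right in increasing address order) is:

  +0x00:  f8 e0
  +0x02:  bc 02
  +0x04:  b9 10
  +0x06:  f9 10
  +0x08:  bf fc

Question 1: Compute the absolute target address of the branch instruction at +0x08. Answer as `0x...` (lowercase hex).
0x0fa6

off 0x08: read bf fc as big → 0xbffc
  top 6b → 0x2f → jnz [J]
  imm: (w>>0)&0x3ff=0x3fc (s10→-4) → -4
  target = base 0x0fa0 + off 0x08 + 2 + imm -4 = 0x0fa6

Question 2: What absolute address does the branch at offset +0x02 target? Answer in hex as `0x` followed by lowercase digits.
off 0x02: read bc 02 as big → 0xbc02
  op=0xbc02>>10=0x2f ⇒ jnz (J)
  [9:0] imm=2 = 2
  target = base 0x0fa0 + off 0x02 + 2 + imm 2 = 0x0fa6

0x0fa6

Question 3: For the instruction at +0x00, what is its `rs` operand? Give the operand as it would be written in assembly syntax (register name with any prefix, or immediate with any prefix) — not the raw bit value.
$8

[00] f8 e0 → 0xf8e0
  top 6b → 0x3e → cp [RR]
  rd: (w>>6)&0xf=0x3 → $3
  rs: (w>>2)&0xf=0x8 → $8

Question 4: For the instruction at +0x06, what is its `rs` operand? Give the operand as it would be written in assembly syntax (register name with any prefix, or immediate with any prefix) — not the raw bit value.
$4

[06] f9 10 → 0xf910
  top 6b → 0x3e → cp [RR]
  [9:6] rd=4 = $4
  [5:2] rs=4 = $4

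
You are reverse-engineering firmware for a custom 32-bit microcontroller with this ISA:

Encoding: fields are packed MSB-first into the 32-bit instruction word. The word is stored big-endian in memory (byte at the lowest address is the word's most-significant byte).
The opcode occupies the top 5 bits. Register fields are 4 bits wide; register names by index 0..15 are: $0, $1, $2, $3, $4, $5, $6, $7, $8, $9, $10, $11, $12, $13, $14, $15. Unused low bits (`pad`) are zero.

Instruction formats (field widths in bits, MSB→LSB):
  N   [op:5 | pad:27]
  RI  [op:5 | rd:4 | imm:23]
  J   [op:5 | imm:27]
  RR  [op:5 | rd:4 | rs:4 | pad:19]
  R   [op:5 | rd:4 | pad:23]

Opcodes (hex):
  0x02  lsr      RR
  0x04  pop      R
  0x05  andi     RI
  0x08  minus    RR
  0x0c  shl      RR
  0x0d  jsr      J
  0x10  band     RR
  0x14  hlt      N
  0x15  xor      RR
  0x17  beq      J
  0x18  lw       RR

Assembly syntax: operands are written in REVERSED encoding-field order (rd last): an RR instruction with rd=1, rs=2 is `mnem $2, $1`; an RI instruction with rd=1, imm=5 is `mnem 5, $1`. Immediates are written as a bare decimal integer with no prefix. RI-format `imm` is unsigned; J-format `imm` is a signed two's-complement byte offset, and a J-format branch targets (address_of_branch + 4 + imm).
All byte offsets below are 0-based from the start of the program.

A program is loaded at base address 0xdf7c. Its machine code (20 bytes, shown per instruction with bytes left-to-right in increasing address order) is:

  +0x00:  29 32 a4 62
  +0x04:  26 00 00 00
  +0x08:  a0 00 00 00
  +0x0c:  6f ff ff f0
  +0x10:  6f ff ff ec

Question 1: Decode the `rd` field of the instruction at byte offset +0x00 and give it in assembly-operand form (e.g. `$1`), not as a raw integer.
$2

@+00  big-endian(29 32 a4 62) = 0x2932a462
  opcode bits[31:27]=0x5: andi/RI
  rd: (w>>23)&0xf=0x2 → $2
  imm: (w>>0)&0x7fffff=0x32a462 → 3318882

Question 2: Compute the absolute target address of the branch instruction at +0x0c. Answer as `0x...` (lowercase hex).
@+0c  big-endian(6f ff ff f0) = 0x6ffffff0
  top 5b → 0xd → jsr [J]
  imm: (w>>0)&0x7ffffff=0x7fffff0 (s27→-16) → -16
  target = base 0xdf7c + off 0x0c + 4 + imm -16 = 0xdf7c

0xdf7c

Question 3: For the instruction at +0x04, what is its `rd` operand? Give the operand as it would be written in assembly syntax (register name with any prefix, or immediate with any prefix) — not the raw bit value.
$12

off 0x04: read 26 00 00 00 as big → 0x26000000
  top 5b → 0x4 → pop [R]
  rd@[26:23]=0xc ⇒ $12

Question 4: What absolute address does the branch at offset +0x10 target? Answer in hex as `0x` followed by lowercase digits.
0xdf7c

@+10  big-endian(6f ff ff ec) = 0x6fffffec
  opcode bits[31:27]=0xd: jsr/J
  [26:0] imm=134217708 (s27→-20) = -20
  target = base 0xdf7c + off 0x10 + 4 + imm -20 = 0xdf7c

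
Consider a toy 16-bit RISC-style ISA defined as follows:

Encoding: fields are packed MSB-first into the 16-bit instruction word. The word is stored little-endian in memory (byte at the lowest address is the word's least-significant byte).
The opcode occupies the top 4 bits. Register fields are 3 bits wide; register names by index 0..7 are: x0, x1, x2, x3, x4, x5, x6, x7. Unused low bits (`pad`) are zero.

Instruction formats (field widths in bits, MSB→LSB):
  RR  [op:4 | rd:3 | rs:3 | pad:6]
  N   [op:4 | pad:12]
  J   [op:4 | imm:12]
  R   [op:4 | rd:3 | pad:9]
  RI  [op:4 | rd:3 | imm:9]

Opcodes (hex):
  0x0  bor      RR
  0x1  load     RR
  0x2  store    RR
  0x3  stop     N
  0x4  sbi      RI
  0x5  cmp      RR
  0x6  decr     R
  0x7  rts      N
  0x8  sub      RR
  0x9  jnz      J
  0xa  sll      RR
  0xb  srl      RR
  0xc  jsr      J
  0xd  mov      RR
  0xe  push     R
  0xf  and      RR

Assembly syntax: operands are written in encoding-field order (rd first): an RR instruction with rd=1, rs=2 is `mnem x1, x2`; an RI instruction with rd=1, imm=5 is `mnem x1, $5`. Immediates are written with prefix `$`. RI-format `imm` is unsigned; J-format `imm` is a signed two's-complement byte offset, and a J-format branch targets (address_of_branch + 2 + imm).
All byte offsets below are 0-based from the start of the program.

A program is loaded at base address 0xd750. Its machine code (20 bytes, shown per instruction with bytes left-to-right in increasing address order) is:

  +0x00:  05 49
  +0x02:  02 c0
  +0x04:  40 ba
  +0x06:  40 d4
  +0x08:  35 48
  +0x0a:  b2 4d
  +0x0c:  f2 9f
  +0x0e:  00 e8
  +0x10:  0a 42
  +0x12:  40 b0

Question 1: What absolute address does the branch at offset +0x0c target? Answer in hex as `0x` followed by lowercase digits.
0xd750

[0c] f2 9f → 0x9ff2
  op=0x9ff2>>12=0x9 ⇒ jnz (J)
  imm: (w>>0)&0xfff=0xff2 (s12→-14) → $-14
  target = base 0xd750 + off 0x0c + 2 + imm -14 = 0xd750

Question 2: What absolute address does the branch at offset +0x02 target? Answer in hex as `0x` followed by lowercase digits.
off 0x02: read 02 c0 as little → 0xc002
  opcode bits[15:12]=0xc: jsr/J
  imm: (w>>0)&0xfff=0x2 → $2
  target = base 0xd750 + off 0x02 + 2 + imm 2 = 0xd756

0xd756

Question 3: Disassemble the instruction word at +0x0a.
sbi x6, $434

[0a] b2 4d → 0x4db2
  opcode bits[15:12]=0x4: sbi/RI
  [11:9] rd=6 = x6
  [8:0] imm=434 = $434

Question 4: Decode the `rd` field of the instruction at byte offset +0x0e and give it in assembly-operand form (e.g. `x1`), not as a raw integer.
x4

off 0x0e: read 00 e8 as little → 0xe800
  top 4b → 0xe → push [R]
  rd: (w>>9)&0x7=0x4 → x4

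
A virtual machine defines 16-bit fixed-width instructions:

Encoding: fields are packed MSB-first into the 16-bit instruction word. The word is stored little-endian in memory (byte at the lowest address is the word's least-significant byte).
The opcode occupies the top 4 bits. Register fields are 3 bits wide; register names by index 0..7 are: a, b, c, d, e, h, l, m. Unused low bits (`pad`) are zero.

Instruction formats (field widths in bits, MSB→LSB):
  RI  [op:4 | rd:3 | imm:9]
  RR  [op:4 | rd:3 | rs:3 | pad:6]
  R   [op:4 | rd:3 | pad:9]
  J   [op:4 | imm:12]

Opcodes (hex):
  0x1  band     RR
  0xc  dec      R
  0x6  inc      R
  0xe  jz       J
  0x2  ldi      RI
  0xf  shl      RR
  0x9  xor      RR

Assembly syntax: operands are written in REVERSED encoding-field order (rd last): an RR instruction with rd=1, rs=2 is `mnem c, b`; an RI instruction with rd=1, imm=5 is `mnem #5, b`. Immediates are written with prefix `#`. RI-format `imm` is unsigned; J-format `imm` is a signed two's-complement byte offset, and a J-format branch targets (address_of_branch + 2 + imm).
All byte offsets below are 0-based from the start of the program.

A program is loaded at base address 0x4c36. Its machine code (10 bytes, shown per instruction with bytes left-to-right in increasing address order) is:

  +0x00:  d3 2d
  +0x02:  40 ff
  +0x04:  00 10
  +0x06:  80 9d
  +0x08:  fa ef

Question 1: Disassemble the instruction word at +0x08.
+0x08: fa ef ⇒ word 0xeffa (little)
  top 4b → 0xe → jz [J]
  imm@[11:0]=0xffa (s12→-6) ⇒ #-6

jz #-6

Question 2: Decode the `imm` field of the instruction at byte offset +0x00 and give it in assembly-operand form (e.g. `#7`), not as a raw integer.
#467

+0x00: d3 2d ⇒ word 0x2dd3 (little)
  op=0x2dd3>>12=0x2 ⇒ ldi (RI)
  rd@[11:9]=0x6 ⇒ l
  imm@[8:0]=0x1d3 ⇒ #467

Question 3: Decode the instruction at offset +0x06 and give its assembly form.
off 0x06: read 80 9d as little → 0x9d80
  op=0x9d80>>12=0x9 ⇒ xor (RR)
  [11:9] rd=6 = l
  [8:6] rs=6 = l

xor l, l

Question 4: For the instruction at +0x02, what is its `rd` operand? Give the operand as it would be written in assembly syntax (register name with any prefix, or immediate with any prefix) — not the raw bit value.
+0x02: 40 ff ⇒ word 0xff40 (little)
  top 4b → 0xf → shl [RR]
  rd@[11:9]=0x7 ⇒ m
  rs@[8:6]=0x5 ⇒ h

m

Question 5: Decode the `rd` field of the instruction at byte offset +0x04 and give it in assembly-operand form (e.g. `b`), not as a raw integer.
@+04  little-endian(00 10) = 0x1000
  op=0x1000>>12=0x1 ⇒ band (RR)
  [11:9] rd=0 = a
  [8:6] rs=0 = a

a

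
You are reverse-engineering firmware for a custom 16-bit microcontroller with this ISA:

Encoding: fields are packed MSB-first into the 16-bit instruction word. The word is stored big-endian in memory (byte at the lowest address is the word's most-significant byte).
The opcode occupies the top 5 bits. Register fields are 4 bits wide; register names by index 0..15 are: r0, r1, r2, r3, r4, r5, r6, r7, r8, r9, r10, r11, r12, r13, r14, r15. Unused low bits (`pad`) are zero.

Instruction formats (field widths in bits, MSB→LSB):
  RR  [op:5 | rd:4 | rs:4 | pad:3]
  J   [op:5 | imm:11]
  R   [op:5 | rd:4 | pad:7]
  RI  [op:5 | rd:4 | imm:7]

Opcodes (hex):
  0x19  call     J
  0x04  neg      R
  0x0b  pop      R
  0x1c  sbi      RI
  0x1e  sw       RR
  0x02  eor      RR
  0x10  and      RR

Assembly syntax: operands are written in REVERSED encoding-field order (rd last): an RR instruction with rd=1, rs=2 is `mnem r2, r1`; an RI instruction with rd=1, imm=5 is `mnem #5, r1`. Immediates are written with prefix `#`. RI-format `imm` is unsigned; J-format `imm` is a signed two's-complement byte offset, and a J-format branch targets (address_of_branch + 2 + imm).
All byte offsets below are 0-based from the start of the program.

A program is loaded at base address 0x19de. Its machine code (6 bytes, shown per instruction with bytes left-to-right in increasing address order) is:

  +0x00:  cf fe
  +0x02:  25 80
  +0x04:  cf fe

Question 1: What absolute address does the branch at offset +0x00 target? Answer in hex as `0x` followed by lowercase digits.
0x19de

off 0x00: read cf fe as big → 0xcffe
  opcode bits[15:11]=0x19: call/J
  [10:0] imm=2046 (s11→-2) = #-2
  target = base 0x19de + off 0x00 + 2 + imm -2 = 0x19de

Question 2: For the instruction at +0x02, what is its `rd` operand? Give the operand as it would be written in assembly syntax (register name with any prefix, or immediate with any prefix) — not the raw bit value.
off 0x02: read 25 80 as big → 0x2580
  op=0x2580>>11=0x4 ⇒ neg (R)
  rd: (w>>7)&0xf=0xb → r11

r11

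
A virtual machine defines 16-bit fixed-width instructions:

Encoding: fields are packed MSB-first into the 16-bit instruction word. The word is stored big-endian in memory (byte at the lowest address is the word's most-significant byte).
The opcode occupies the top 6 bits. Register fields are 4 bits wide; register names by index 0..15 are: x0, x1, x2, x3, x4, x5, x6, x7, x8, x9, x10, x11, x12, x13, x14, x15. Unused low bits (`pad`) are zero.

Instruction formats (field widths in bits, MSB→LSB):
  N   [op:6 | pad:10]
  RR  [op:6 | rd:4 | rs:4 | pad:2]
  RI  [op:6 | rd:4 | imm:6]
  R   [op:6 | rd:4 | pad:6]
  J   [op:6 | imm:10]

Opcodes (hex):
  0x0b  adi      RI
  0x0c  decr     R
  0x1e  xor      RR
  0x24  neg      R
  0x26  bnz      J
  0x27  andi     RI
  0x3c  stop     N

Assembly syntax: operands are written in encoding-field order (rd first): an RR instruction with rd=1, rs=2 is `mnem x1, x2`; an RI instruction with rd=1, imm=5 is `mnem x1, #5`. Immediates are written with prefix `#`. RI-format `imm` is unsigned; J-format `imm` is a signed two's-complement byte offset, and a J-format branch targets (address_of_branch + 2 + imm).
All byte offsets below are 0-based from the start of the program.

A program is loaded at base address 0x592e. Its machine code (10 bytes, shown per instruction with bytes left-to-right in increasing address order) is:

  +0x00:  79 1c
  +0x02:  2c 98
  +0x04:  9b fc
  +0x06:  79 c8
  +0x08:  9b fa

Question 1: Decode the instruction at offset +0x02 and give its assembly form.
[02] 2c 98 → 0x2c98
  op=0x2c98>>10=0xb ⇒ adi (RI)
  [9:6] rd=2 = x2
  [5:0] imm=24 = #24

adi x2, #24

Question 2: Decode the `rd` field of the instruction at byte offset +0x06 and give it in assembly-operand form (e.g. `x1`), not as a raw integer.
x7

+0x06: 79 c8 ⇒ word 0x79c8 (big)
  opcode bits[15:10]=0x1e: xor/RR
  rd@[9:6]=0x7 ⇒ x7
  rs@[5:2]=0x2 ⇒ x2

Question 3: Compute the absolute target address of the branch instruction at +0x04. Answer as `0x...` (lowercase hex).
[04] 9b fc → 0x9bfc
  op=0x9bfc>>10=0x26 ⇒ bnz (J)
  imm: (w>>0)&0x3ff=0x3fc (s10→-4) → #-4
  target = base 0x592e + off 0x04 + 2 + imm -4 = 0x5930

0x5930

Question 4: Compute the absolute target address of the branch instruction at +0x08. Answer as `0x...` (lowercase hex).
+0x08: 9b fa ⇒ word 0x9bfa (big)
  top 6b → 0x26 → bnz [J]
  imm@[9:0]=0x3fa (s10→-6) ⇒ #-6
  target = base 0x592e + off 0x08 + 2 + imm -6 = 0x5932

0x5932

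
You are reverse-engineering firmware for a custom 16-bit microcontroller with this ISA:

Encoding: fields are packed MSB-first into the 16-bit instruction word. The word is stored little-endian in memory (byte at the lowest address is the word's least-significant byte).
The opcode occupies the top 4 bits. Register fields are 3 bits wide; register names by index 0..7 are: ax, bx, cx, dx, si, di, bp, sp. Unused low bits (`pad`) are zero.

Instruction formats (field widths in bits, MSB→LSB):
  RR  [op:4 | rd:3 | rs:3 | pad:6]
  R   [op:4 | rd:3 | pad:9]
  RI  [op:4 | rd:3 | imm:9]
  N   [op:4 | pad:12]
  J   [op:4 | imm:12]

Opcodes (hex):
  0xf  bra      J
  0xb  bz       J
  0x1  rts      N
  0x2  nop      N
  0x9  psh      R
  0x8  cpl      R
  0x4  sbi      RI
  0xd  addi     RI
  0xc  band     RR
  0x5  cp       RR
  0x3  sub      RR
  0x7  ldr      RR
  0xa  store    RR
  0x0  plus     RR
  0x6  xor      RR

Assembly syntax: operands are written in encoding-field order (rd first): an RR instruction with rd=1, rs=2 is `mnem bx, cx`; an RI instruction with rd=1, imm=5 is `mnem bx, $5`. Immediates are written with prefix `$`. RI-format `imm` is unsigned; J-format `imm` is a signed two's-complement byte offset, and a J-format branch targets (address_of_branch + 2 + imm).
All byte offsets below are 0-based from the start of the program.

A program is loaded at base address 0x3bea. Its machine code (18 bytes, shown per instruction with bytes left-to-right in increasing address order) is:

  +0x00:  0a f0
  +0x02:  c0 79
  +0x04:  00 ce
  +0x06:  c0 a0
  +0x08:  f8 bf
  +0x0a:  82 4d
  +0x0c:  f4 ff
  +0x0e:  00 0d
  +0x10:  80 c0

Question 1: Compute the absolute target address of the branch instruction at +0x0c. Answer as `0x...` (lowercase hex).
@+0c  little-endian(f4 ff) = 0xfff4
  op=0xfff4>>12=0xf ⇒ bra (J)
  imm: (w>>0)&0xfff=0xff4 (s12→-12) → $-12
  target = base 0x3bea + off 0x0c + 2 + imm -12 = 0x3bec

0x3bec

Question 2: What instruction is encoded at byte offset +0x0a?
sbi bp, $386

[0a] 82 4d → 0x4d82
  op=0x4d82>>12=0x4 ⇒ sbi (RI)
  rd@[11:9]=0x6 ⇒ bp
  imm@[8:0]=0x182 ⇒ $386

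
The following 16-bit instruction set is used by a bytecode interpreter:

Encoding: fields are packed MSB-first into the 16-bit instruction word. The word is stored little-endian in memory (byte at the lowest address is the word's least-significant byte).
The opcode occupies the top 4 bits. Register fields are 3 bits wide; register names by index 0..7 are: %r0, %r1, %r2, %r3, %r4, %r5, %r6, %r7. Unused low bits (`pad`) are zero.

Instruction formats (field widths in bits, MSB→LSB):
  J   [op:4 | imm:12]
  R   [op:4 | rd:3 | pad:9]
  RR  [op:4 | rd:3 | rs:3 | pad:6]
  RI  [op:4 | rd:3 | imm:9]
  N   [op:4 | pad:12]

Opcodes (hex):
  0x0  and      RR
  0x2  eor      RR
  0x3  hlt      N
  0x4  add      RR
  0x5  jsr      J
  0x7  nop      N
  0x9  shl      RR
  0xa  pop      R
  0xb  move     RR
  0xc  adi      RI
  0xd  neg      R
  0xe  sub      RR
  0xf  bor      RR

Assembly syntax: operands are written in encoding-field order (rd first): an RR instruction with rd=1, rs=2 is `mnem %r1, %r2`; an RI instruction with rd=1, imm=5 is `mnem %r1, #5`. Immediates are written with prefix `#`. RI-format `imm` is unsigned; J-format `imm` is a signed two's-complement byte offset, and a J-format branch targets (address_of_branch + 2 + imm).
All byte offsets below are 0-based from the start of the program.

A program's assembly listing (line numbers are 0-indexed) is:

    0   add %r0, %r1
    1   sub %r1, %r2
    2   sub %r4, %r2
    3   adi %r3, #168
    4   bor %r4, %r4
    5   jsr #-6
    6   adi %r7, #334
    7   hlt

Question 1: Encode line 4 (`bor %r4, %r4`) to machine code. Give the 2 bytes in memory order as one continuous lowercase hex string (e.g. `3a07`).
L4: bor op=0xf:4|rd=4:3|rs=4:3|pad=0:6 ⇒ 0xf900 ⇒ little 00 f9

00f9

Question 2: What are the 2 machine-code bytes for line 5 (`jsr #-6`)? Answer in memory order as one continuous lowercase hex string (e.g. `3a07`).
fa5f

5. jsr fields op=0x5:4|imm=-6:12 → word 5ffah → fa 5f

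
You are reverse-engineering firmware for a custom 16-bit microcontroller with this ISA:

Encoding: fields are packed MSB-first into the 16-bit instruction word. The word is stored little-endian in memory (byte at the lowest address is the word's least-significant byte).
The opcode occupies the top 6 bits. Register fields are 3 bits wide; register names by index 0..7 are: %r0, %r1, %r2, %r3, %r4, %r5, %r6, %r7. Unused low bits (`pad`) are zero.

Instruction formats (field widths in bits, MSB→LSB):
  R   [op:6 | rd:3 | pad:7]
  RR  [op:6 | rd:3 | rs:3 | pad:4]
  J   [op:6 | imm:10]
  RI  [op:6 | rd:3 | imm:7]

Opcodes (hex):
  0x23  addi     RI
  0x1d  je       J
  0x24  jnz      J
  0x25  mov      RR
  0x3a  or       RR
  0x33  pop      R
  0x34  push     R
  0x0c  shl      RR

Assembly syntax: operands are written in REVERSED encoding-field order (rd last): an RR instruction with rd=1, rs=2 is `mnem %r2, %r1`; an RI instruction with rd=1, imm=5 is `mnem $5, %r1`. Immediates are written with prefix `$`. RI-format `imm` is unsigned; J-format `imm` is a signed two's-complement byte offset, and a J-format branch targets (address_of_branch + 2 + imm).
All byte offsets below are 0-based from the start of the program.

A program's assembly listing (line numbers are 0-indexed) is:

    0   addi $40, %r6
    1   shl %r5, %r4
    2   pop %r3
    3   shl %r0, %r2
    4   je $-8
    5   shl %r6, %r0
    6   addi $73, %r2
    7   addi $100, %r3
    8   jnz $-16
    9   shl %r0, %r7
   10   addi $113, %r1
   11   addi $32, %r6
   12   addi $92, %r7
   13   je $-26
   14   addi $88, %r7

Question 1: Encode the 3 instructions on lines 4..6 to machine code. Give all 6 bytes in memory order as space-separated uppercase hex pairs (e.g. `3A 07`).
4. je fields op=0x1d:6|imm=-8:10 → word 77f8h → f8 77
5. shl fields op=0xc:6|rd=0:3|rs=6:3|pad=0:4 → word 3060h → 60 30
6. addi fields op=0x23:6|rd=2:3|imm=73:7 → word 8d49h → 49 8d

F8 77 60 30 49 8D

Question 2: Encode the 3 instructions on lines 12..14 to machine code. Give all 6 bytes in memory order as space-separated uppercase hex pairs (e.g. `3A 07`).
12. addi fields op=0x23:6|rd=7:3|imm=92:7 → word 8fdch → dc 8f
13. je fields op=0x1d:6|imm=-26:10 → word 77e6h → e6 77
14. addi fields op=0x23:6|rd=7:3|imm=88:7 → word 8fd8h → d8 8f

DC 8F E6 77 D8 8F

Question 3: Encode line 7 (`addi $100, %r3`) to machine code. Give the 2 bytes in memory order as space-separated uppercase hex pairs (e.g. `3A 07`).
E4 8D

7. addi fields op=0x23:6|rd=3:3|imm=100:7 → word 8de4h → e4 8d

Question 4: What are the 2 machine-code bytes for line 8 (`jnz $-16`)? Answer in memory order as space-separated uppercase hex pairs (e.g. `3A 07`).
F0 93

L8: jnz op=0x24:6|imm=-16:10 ⇒ 0x93f0 ⇒ little f0 93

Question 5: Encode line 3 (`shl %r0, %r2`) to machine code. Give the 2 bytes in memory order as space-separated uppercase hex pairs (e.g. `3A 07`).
00 31

L3: shl op=0xc:6|rd=2:3|rs=0:3|pad=0:4 ⇒ 0x3100 ⇒ little 00 31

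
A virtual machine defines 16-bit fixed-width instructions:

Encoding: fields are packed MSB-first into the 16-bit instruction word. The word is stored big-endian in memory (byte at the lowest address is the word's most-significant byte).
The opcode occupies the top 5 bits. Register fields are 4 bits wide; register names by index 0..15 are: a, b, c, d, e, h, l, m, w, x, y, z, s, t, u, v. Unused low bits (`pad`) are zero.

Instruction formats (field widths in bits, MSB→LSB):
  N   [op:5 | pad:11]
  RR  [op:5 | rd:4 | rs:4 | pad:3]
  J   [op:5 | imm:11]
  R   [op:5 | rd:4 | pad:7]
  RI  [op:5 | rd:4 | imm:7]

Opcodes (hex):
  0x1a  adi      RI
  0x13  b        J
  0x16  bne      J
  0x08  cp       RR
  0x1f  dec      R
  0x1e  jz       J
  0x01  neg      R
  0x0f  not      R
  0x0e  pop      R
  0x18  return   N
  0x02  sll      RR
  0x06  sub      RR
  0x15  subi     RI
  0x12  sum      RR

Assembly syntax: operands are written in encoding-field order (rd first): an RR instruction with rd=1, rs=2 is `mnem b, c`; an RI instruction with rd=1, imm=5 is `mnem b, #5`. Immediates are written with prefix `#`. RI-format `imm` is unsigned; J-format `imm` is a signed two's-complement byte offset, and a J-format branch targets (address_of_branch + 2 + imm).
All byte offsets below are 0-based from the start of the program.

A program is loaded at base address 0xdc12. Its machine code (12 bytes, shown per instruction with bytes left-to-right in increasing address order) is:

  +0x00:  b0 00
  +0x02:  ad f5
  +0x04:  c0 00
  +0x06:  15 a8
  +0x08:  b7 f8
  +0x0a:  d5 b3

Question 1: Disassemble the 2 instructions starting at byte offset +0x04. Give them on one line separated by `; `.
return; sll z, h

off 0x04: read c0 00 as big → 0xc000
  op=0xc000>>11=0x18 ⇒ return (N)
off 0x06: read 15 a8 as big → 0x15a8
  op=0x15a8>>11=0x2 ⇒ sll (RR)
  rd@[10:7]=0xb ⇒ z
  rs@[6:3]=0x5 ⇒ h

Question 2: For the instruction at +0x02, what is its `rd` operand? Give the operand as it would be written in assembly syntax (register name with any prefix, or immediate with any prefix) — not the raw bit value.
off 0x02: read ad f5 as big → 0xadf5
  top 5b → 0x15 → subi [RI]
  rd: (w>>7)&0xf=0xb → z
  imm: (w>>0)&0x7f=0x75 → #117

z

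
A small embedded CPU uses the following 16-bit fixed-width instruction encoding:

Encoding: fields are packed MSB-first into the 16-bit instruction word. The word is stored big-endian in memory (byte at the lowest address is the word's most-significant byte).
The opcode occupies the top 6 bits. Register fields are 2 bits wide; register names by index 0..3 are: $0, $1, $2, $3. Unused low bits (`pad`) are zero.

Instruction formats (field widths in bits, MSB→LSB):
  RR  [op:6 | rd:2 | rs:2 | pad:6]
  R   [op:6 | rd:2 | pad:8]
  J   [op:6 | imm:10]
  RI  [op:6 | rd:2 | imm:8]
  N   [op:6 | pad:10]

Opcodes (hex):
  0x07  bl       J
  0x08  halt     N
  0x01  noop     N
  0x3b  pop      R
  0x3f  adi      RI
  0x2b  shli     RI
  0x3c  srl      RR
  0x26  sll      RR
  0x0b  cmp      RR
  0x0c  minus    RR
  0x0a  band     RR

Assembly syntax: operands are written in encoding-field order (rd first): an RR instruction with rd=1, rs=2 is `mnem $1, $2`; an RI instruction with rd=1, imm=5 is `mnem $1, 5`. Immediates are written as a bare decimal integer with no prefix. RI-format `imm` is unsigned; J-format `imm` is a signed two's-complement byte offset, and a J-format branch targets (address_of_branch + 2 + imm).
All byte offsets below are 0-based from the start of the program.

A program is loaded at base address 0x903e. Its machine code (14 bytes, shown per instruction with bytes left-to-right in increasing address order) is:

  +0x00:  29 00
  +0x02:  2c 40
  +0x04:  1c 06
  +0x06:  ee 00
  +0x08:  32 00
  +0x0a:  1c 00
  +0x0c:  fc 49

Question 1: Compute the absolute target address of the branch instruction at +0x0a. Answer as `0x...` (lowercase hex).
off 0x0a: read 1c 00 as big → 0x1c00
  top 6b → 0x7 → bl [J]
  [9:0] imm=0 = 0
  target = base 0x903e + off 0x0a + 2 + imm 0 = 0x904a

0x904a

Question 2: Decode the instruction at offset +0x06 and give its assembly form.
@+06  big-endian(ee 00) = 0xee00
  opcode bits[15:10]=0x3b: pop/R
  rd@[9:8]=0x2 ⇒ $2

pop $2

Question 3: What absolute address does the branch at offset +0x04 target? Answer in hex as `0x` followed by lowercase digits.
0x904a

off 0x04: read 1c 06 as big → 0x1c06
  opcode bits[15:10]=0x7: bl/J
  imm: (w>>0)&0x3ff=0x6 → 6
  target = base 0x903e + off 0x04 + 2 + imm 6 = 0x904a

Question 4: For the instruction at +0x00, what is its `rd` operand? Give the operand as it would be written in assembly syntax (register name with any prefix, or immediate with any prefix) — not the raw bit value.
@+00  big-endian(29 00) = 0x2900
  opcode bits[15:10]=0xa: band/RR
  rd@[9:8]=0x1 ⇒ $1
  rs@[7:6]=0x0 ⇒ $0

$1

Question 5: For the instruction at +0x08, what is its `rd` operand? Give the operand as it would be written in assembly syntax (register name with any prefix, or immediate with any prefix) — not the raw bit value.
off 0x08: read 32 00 as big → 0x3200
  top 6b → 0xc → minus [RR]
  rd@[9:8]=0x2 ⇒ $2
  rs@[7:6]=0x0 ⇒ $0

$2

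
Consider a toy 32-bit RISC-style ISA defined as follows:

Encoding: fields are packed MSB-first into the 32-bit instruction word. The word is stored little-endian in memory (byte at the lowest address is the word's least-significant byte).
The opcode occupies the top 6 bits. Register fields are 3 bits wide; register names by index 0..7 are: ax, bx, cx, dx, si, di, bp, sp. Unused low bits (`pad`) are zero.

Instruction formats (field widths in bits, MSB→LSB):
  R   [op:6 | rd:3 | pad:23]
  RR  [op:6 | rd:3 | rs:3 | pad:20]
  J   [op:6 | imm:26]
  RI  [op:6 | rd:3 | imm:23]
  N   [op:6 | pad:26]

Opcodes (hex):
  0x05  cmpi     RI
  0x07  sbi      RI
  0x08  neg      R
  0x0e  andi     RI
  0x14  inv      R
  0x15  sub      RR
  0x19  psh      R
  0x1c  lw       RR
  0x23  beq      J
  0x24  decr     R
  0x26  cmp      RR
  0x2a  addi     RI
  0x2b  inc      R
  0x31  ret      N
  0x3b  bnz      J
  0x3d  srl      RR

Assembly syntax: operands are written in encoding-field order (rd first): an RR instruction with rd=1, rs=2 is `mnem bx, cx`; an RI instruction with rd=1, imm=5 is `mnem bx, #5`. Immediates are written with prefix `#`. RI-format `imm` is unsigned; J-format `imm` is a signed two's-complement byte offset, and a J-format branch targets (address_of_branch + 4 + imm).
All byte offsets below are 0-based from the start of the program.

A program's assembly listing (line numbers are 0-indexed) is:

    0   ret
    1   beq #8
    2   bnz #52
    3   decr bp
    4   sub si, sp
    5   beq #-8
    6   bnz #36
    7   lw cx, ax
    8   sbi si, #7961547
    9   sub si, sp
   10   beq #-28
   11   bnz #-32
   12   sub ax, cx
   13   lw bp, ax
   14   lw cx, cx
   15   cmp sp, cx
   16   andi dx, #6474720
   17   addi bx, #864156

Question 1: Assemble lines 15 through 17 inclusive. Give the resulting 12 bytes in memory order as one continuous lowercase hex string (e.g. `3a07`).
line 15 (cmp): pack op=0x26:6|rd=7:3|rs=2:3|pad=0:20 = 0x9ba00000; little→ 00 00 a0 9b
line 16 (andi): pack op=0xe:6|rd=3:3|imm=6474720:23 = 0x39e2cbe0; little→ e0 cb e2 39
line 17 (addi): pack op=0x2a:6|rd=1:3|imm=864156:23 = 0xa88d2f9c; little→ 9c 2f 8d a8

0000a09be0cbe2399c2f8da8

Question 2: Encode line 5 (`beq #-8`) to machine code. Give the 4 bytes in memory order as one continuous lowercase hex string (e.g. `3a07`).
f8ffff8f

line 5 (beq): pack op=0x23:6|imm=-8:26 = 0x8ffffff8; little→ f8 ff ff 8f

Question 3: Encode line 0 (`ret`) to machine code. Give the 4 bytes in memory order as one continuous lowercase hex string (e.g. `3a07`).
000000c4

line 0 (ret): pack op=0x31:6|pad=0:26 = 0xc4000000; little→ 00 00 00 c4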